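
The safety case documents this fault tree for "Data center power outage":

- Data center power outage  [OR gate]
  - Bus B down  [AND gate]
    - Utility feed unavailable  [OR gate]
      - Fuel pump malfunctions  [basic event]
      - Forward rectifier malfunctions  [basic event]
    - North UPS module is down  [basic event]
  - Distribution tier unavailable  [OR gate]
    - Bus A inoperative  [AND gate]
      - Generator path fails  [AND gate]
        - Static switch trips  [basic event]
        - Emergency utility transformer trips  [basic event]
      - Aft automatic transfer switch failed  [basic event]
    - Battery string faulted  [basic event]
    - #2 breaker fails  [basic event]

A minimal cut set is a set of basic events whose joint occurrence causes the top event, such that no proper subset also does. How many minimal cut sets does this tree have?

5

Utility feed unavailable [OR]: union of children's cut sets → 2 cut set(s).
Bus B down [AND]: one cut set from each child combined → 2 × 1 = 2 cut set(s).
Generator path fails [AND]: one cut set from each child combined → 1 × 1 = 1 cut set(s).
Bus A inoperative [AND]: one cut set from each child combined → 1 × 1 = 1 cut set(s).
Distribution tier unavailable [OR]: union of children's cut sets → 3 cut set(s).
Data center power outage [OR]: union of children's cut sets → 5 cut set(s).
Minimal cut sets: {Fuel pump malfunctions, North UPS module is down}; {Forward rectifier malfunctions, North UPS module is down}; {Aft automatic transfer switch failed, Emergency utility transformer trips, Static switch trips}; {Battery string faulted}; {#2 breaker fails}.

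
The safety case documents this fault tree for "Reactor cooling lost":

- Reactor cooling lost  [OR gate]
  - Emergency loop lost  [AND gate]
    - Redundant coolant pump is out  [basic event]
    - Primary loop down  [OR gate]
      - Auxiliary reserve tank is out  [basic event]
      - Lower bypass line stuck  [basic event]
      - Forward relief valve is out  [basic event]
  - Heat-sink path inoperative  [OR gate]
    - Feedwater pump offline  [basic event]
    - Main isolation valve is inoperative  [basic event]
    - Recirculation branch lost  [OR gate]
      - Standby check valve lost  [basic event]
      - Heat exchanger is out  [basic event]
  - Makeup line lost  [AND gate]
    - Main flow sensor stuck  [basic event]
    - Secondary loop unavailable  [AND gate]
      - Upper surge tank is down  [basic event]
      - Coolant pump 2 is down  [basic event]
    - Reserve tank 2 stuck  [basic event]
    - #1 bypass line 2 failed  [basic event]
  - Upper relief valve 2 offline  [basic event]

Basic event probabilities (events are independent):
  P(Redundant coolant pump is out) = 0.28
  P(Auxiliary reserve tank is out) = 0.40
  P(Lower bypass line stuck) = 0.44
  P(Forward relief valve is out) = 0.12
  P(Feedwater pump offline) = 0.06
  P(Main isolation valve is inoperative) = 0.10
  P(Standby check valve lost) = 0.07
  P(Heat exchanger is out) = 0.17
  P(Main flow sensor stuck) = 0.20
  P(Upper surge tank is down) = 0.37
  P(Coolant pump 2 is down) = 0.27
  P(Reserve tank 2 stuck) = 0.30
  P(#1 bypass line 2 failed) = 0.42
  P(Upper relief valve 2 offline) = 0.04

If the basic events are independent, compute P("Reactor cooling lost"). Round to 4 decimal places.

0.4980

P(Primary loop down) [OR] = 1 − (1−0.40) × (1−0.44) × (1−0.12) = 0.704320
P(Emergency loop lost) [AND] = 0.28 × 0.704320 = 0.197210
P(Recirculation branch lost) [OR] = 1 − (1−0.07) × (1−0.17) = 0.228100
P(Heat-sink path inoperative) [OR] = 1 − (1−0.06) × (1−0.10) × (1−0.228100) = 0.346973
P(Secondary loop unavailable) [AND] = 0.37 × 0.27 = 0.099900
P(Makeup line lost) [AND] = 0.20 × 0.099900 × 0.30 × 0.42 = 0.002517
P(Reactor cooling lost) [OR] = 1 − (1−0.197210) × (1−0.346973) × (1−0.002517) × (1−0.04) = 0.497993
Rounded to 4 decimal places: P(Reactor cooling lost) ≈ 0.4980.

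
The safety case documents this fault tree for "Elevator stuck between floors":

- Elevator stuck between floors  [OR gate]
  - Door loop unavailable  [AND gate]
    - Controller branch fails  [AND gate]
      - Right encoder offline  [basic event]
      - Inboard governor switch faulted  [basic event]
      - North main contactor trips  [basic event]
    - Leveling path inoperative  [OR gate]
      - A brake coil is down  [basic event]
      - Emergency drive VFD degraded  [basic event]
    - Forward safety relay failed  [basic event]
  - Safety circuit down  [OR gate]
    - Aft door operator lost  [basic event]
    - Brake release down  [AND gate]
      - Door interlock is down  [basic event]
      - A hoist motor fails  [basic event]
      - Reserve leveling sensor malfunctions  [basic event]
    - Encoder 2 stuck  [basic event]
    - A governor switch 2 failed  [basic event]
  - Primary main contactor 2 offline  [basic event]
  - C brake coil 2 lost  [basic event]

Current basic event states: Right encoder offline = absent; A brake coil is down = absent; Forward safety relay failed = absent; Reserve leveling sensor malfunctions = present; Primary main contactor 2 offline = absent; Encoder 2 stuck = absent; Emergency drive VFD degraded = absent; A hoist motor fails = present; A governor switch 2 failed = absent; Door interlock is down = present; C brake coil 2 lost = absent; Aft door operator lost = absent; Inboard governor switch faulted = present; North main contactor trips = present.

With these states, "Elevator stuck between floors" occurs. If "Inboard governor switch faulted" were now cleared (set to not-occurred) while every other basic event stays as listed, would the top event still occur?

Counterfactual: set "Inboard governor switch faulted" to not occurred.
Controller branch fails [AND]: Right encoder offline=not, Inboard governor switch faulted=not, North main contactor trips=occurs → not all inputs occur → does not occur.
Leveling path inoperative [OR]: A brake coil is down=not, Emergency drive VFD degraded=not → no input occurs → does not occur.
Door loop unavailable [AND]: Controller branch fails=not, Leveling path inoperative=not, Forward safety relay failed=not → not all inputs occur → does not occur.
Brake release down [AND]: Door interlock is down=occurs, A hoist motor fails=occurs, Reserve leveling sensor malfunctions=occurs → all inputs occur → occurs.
Safety circuit down [OR]: Aft door operator lost=not, Brake release down=occurs, Encoder 2 stuck=not, A governor switch 2 failed=not → at least one input occurs → occurs.
Elevator stuck between floors [OR]: Door loop unavailable=not, Safety circuit down=occurs, Primary main contactor 2 offline=not, C brake coil 2 lost=not → at least one input occurs → occurs.

Yes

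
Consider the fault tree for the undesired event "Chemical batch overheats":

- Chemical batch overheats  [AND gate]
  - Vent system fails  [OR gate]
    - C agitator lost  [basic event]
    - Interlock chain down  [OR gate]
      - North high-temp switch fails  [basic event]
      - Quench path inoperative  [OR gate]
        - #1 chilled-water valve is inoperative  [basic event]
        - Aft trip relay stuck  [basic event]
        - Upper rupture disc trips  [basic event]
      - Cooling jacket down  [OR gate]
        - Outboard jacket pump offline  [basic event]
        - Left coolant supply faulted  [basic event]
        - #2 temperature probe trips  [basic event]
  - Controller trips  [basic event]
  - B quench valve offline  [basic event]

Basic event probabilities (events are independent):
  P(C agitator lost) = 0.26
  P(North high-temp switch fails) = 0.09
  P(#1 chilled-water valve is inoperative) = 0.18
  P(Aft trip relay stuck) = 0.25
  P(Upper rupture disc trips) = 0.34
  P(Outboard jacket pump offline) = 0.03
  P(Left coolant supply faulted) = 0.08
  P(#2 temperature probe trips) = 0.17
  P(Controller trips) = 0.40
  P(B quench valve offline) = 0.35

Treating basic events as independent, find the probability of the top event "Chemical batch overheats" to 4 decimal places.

0.1117

P(Quench path inoperative) [OR] = 1 − (1−0.18) × (1−0.25) × (1−0.34) = 0.594100
P(Cooling jacket down) [OR] = 1 − (1−0.03) × (1−0.08) × (1−0.17) = 0.259308
P(Interlock chain down) [OR] = 1 − (1−0.09) × (1−0.594100) × (1−0.259308) = 0.726411
P(Vent system fails) [OR] = 1 − (1−0.26) × (1−0.726411) = 0.797544
P(Chemical batch overheats) [AND] = 0.797544 × 0.40 × 0.35 = 0.111656
Rounded to 4 decimal places: P(Chemical batch overheats) ≈ 0.1117.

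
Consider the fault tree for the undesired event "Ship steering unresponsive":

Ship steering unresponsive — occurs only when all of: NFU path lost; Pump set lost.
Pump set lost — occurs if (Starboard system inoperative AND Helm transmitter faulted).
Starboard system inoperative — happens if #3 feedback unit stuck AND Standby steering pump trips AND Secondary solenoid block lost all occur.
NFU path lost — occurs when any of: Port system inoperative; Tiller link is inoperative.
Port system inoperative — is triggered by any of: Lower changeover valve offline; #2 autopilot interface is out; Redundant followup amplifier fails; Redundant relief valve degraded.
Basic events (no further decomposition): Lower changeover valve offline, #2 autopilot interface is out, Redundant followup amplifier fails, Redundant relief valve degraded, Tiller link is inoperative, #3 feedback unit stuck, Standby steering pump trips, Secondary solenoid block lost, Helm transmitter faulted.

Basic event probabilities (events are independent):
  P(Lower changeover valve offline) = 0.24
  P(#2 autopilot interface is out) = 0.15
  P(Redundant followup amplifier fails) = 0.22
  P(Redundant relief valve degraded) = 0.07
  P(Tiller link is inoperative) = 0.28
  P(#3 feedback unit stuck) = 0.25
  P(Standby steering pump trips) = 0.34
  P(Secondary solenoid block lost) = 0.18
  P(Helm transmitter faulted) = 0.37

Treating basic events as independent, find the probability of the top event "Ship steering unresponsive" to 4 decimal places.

P(Port system inoperative) [OR] = 1 − (1−0.24) × (1−0.15) × (1−0.22) × (1−0.07) = 0.531392
P(NFU path lost) [OR] = 1 − (1−0.531392) × (1−0.28) = 0.662602
P(Starboard system inoperative) [AND] = 0.25 × 0.34 × 0.18 = 0.015300
P(Pump set lost) [AND] = 0.015300 × 0.37 = 0.005661
P(Ship steering unresponsive) [AND] = 0.662602 × 0.005661 = 0.003751
Rounded to 4 decimal places: P(Ship steering unresponsive) ≈ 0.0038.

0.0038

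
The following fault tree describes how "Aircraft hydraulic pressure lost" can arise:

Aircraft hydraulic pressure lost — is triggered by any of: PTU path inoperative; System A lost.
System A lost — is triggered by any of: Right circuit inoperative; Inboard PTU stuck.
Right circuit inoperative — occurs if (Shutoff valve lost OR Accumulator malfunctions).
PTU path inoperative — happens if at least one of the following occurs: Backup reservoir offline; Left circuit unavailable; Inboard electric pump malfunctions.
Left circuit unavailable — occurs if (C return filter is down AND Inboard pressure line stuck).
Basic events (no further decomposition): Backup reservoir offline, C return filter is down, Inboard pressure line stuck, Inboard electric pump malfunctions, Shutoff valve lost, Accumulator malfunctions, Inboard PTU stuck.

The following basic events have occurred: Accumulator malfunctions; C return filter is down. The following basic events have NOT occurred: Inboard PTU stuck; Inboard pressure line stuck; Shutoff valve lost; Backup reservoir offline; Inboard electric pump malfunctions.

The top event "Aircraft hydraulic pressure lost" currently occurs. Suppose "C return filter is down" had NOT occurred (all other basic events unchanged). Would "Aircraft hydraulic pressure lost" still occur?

Counterfactual: set "C return filter is down" to not occurred.
Left circuit unavailable [AND]: C return filter is down=not, Inboard pressure line stuck=not → not all inputs occur → does not occur.
PTU path inoperative [OR]: Backup reservoir offline=not, Left circuit unavailable=not, Inboard electric pump malfunctions=not → no input occurs → does not occur.
Right circuit inoperative [OR]: Shutoff valve lost=not, Accumulator malfunctions=occurs → at least one input occurs → occurs.
System A lost [OR]: Right circuit inoperative=occurs, Inboard PTU stuck=not → at least one input occurs → occurs.
Aircraft hydraulic pressure lost [OR]: PTU path inoperative=not, System A lost=occurs → at least one input occurs → occurs.

Yes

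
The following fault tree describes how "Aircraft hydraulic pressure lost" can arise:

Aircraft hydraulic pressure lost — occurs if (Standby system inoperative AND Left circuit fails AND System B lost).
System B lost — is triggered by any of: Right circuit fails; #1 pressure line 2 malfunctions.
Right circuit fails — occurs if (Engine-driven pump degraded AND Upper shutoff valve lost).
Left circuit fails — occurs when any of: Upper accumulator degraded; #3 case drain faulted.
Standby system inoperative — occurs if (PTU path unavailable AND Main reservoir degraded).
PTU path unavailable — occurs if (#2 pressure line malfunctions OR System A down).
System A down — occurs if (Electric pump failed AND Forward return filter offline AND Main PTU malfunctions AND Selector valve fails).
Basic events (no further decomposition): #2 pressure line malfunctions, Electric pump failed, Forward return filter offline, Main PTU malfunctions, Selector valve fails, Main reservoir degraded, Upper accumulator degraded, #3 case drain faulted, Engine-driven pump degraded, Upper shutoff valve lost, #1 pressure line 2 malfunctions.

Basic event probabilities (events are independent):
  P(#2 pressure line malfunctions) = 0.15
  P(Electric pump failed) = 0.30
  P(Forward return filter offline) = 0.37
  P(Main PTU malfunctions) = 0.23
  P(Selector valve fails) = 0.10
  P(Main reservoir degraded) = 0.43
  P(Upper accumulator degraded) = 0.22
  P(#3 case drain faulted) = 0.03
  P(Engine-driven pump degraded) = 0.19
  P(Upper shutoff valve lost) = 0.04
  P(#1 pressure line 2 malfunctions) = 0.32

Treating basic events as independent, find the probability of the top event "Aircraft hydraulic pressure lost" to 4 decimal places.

P(System A down) [AND] = 0.30 × 0.37 × 0.23 × 0.10 = 0.002553
P(PTU path unavailable) [OR] = 1 − (1−0.15) × (1−0.002553) = 0.152170
P(Standby system inoperative) [AND] = 0.152170 × 0.43 = 0.065433
P(Left circuit fails) [OR] = 1 − (1−0.22) × (1−0.03) = 0.243400
P(Right circuit fails) [AND] = 0.19 × 0.04 = 0.007600
P(System B lost) [OR] = 1 − (1−0.007600) × (1−0.32) = 0.325168
P(Aircraft hydraulic pressure lost) [AND] = 0.065433 × 0.243400 × 0.325168 = 0.005179
Rounded to 4 decimal places: P(Aircraft hydraulic pressure lost) ≈ 0.0052.

0.0052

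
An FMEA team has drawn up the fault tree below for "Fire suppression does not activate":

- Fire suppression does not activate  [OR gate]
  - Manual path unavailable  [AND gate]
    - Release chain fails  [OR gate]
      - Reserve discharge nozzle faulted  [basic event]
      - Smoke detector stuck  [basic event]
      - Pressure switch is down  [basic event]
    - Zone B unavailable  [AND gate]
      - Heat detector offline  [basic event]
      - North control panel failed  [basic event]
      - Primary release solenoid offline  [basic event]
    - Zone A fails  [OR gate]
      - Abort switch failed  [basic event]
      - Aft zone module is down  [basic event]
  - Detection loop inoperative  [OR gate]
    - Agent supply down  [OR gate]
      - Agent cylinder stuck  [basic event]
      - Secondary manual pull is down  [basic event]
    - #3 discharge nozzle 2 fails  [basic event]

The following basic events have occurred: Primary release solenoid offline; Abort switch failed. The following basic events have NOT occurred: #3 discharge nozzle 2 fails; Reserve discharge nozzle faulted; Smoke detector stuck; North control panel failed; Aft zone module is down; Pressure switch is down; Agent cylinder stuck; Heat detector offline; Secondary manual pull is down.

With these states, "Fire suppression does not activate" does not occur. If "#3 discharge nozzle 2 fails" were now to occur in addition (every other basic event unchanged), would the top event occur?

Counterfactual: set "#3 discharge nozzle 2 fails" to occurred.
Release chain fails [OR]: Reserve discharge nozzle faulted=not, Smoke detector stuck=not, Pressure switch is down=not → no input occurs → does not occur.
Zone B unavailable [AND]: Heat detector offline=not, North control panel failed=not, Primary release solenoid offline=occurs → not all inputs occur → does not occur.
Zone A fails [OR]: Abort switch failed=occurs, Aft zone module is down=not → at least one input occurs → occurs.
Manual path unavailable [AND]: Release chain fails=not, Zone B unavailable=not, Zone A fails=occurs → not all inputs occur → does not occur.
Agent supply down [OR]: Agent cylinder stuck=not, Secondary manual pull is down=not → no input occurs → does not occur.
Detection loop inoperative [OR]: Agent supply down=not, #3 discharge nozzle 2 fails=occurs → at least one input occurs → occurs.
Fire suppression does not activate [OR]: Manual path unavailable=not, Detection loop inoperative=occurs → at least one input occurs → occurs.

Yes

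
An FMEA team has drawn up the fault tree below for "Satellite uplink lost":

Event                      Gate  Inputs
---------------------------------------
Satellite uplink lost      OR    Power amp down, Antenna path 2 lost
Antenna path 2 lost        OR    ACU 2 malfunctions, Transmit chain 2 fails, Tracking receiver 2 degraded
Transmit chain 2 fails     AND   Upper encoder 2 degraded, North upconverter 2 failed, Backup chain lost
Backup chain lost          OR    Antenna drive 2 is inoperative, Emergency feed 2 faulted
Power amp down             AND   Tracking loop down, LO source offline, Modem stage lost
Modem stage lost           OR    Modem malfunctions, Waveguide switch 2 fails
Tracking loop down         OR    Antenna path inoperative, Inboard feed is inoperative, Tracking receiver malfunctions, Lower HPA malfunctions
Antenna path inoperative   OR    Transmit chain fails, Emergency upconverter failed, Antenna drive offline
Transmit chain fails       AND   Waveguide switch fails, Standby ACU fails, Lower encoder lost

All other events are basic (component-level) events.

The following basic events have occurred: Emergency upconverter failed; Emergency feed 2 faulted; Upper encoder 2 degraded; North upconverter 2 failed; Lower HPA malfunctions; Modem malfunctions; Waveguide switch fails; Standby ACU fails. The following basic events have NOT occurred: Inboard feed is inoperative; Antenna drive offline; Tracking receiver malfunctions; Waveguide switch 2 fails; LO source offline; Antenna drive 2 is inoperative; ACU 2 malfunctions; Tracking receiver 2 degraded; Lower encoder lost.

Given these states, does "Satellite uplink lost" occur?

Transmit chain fails [AND]: Waveguide switch fails=occurs, Standby ACU fails=occurs, Lower encoder lost=not → not all inputs occur → does not occur.
Antenna path inoperative [OR]: Transmit chain fails=not, Emergency upconverter failed=occurs, Antenna drive offline=not → at least one input occurs → occurs.
Tracking loop down [OR]: Antenna path inoperative=occurs, Inboard feed is inoperative=not, Tracking receiver malfunctions=not, Lower HPA malfunctions=occurs → at least one input occurs → occurs.
Modem stage lost [OR]: Modem malfunctions=occurs, Waveguide switch 2 fails=not → at least one input occurs → occurs.
Power amp down [AND]: Tracking loop down=occurs, LO source offline=not, Modem stage lost=occurs → not all inputs occur → does not occur.
Backup chain lost [OR]: Antenna drive 2 is inoperative=not, Emergency feed 2 faulted=occurs → at least one input occurs → occurs.
Transmit chain 2 fails [AND]: Upper encoder 2 degraded=occurs, North upconverter 2 failed=occurs, Backup chain lost=occurs → all inputs occur → occurs.
Antenna path 2 lost [OR]: ACU 2 malfunctions=not, Transmit chain 2 fails=occurs, Tracking receiver 2 degraded=not → at least one input occurs → occurs.
Satellite uplink lost [OR]: Power amp down=not, Antenna path 2 lost=occurs → at least one input occurs → occurs.

Yes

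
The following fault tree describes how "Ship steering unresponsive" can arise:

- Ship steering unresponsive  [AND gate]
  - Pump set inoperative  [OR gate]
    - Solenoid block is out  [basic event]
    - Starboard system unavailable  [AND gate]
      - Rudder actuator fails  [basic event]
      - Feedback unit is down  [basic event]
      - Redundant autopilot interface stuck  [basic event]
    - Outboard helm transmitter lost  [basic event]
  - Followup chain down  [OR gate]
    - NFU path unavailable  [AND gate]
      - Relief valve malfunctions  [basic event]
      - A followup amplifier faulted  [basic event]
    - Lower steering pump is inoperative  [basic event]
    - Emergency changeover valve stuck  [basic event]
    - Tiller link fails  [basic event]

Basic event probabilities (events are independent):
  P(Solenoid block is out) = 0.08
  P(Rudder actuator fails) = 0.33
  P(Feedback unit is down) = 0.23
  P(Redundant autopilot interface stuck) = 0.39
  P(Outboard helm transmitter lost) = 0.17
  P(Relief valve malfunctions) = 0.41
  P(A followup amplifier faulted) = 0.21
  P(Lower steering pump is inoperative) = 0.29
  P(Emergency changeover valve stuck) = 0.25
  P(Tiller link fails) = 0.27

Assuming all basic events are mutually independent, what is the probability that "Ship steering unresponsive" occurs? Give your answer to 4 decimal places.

P(Starboard system unavailable) [AND] = 0.33 × 0.23 × 0.39 = 0.029601
P(Pump set inoperative) [OR] = 1 − (1−0.08) × (1−0.029601) × (1−0.17) = 0.259003
P(NFU path unavailable) [AND] = 0.41 × 0.21 = 0.086100
P(Followup chain down) [OR] = 1 − (1−0.086100) × (1−0.29) × (1−0.25) × (1−0.27) = 0.644744
P(Ship steering unresponsive) [AND] = 0.259003 × 0.644744 = 0.166991
Rounded to 4 decimal places: P(Ship steering unresponsive) ≈ 0.1670.

0.1670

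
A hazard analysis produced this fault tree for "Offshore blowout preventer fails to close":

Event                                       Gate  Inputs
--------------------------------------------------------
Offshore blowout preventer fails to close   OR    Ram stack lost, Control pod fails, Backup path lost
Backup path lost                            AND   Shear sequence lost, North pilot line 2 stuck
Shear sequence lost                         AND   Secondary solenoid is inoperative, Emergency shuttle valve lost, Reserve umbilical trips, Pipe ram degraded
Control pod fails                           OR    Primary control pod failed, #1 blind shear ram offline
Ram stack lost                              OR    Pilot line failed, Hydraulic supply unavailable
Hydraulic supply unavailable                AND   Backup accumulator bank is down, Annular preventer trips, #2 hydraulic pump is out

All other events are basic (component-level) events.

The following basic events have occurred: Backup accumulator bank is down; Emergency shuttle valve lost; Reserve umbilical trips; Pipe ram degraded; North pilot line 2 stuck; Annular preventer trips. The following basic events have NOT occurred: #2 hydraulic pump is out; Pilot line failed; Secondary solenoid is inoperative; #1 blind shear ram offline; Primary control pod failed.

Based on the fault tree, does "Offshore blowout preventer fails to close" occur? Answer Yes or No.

No

Hydraulic supply unavailable [AND]: Backup accumulator bank is down=occurs, Annular preventer trips=occurs, #2 hydraulic pump is out=not → not all inputs occur → does not occur.
Ram stack lost [OR]: Pilot line failed=not, Hydraulic supply unavailable=not → no input occurs → does not occur.
Control pod fails [OR]: Primary control pod failed=not, #1 blind shear ram offline=not → no input occurs → does not occur.
Shear sequence lost [AND]: Secondary solenoid is inoperative=not, Emergency shuttle valve lost=occurs, Reserve umbilical trips=occurs, Pipe ram degraded=occurs → not all inputs occur → does not occur.
Backup path lost [AND]: Shear sequence lost=not, North pilot line 2 stuck=occurs → not all inputs occur → does not occur.
Offshore blowout preventer fails to close [OR]: Ram stack lost=not, Control pod fails=not, Backup path lost=not → no input occurs → does not occur.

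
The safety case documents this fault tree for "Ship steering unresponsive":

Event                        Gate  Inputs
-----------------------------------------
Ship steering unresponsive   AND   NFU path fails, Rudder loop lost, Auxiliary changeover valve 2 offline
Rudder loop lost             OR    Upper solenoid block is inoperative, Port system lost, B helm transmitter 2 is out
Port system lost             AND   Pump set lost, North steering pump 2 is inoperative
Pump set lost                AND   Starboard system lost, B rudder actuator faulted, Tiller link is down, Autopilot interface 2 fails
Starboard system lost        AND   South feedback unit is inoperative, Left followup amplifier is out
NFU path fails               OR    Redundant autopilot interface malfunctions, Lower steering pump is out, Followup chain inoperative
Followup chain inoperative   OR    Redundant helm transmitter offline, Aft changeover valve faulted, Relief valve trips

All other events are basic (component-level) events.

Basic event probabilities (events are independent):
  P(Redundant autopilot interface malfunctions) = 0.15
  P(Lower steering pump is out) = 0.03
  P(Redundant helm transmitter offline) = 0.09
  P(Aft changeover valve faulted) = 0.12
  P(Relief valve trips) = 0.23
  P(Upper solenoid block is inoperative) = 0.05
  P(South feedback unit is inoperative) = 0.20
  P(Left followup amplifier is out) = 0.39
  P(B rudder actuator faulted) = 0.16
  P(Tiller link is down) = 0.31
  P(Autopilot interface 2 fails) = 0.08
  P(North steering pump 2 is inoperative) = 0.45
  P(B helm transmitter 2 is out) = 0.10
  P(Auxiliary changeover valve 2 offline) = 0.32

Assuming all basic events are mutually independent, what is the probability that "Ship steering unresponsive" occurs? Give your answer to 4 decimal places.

0.0228

P(Followup chain inoperative) [OR] = 1 − (1−0.09) × (1−0.12) × (1−0.23) = 0.383384
P(NFU path fails) [OR] = 1 − (1−0.15) × (1−0.03) × (1−0.383384) = 0.491600
P(Starboard system lost) [AND] = 0.20 × 0.39 = 0.078000
P(Pump set lost) [AND] = 0.078000 × 0.16 × 0.31 × 0.08 = 0.000310
P(Port system lost) [AND] = 0.000310 × 0.45 = 0.000140
P(Rudder loop lost) [OR] = 1 − (1−0.05) × (1−0.000140) × (1−0.10) = 0.145120
P(Ship steering unresponsive) [AND] = 0.491600 × 0.145120 × 0.32 = 0.022829
Rounded to 4 decimal places: P(Ship steering unresponsive) ≈ 0.0228.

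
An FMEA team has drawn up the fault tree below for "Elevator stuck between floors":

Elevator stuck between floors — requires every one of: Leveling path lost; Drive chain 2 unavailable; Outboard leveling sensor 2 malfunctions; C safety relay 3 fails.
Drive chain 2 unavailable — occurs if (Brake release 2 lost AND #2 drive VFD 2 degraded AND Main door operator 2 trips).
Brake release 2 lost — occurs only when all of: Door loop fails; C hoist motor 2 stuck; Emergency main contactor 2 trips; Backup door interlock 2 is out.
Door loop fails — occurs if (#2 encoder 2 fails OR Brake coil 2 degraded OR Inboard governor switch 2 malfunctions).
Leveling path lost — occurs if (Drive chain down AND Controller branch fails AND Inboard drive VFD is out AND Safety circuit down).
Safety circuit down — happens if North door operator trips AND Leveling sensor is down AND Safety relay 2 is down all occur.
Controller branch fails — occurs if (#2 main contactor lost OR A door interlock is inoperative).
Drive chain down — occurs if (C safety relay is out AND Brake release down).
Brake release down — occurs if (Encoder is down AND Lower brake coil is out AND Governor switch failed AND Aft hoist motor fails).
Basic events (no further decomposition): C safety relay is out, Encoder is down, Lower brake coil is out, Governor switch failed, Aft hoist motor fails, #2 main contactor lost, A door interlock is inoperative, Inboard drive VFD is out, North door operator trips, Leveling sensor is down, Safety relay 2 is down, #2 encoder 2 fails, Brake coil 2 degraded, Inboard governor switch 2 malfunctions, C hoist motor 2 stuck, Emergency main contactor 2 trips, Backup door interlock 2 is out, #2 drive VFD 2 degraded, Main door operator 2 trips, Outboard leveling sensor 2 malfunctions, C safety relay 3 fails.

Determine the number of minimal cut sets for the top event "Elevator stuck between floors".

Brake release down [AND]: one cut set from each child combined → 1 × 1 × 1 × 1 = 1 cut set(s).
Drive chain down [AND]: one cut set from each child combined → 1 × 1 = 1 cut set(s).
Controller branch fails [OR]: union of children's cut sets → 2 cut set(s).
Safety circuit down [AND]: one cut set from each child combined → 1 × 1 × 1 = 1 cut set(s).
Leveling path lost [AND]: one cut set from each child combined → 1 × 2 × 1 × 1 = 2 cut set(s).
Door loop fails [OR]: union of children's cut sets → 3 cut set(s).
Brake release 2 lost [AND]: one cut set from each child combined → 3 × 1 × 1 × 1 = 3 cut set(s).
Drive chain 2 unavailable [AND]: one cut set from each child combined → 3 × 1 × 1 = 3 cut set(s).
Elevator stuck between floors [AND]: one cut set from each child combined → 2 × 3 × 1 × 1 = 6 cut set(s).
Minimal cut sets: {#2 drive VFD 2 degraded, #2 encoder 2 fails, #2 main contactor lost, Aft hoist motor fails, Backup door interlock 2 is out, C hoist motor 2 stuck, C safety relay 3 fails, C safety relay is out, Emergency main contactor 2 trips, Encoder is down, Governor switch failed, Inboard drive VFD is out, Leveling sensor is down, Lower brake coil is out, Main door operator 2 trips, North door operator trips, Outboard leveling sensor 2 malfunctions, Safety relay 2 is down}; {#2 drive VFD 2 degraded, #2 main contactor lost, Aft hoist motor fails, Backup door interlock 2 is out, Brake coil 2 degraded, C hoist motor 2 stuck, C safety relay 3 fails, C safety relay is out, Emergency main contactor 2 trips, Encoder is down, Governor switch failed, Inboard drive VFD is out, Leveling sensor is down, Lower brake coil is out, Main door operator 2 trips, North door operator trips, Outboard leveling sensor 2 malfunctions, Safety relay 2 is down}; {#2 drive VFD 2 degraded, #2 main contactor lost, Aft hoist motor fails, Backup door interlock 2 is out, C hoist motor 2 stuck, C safety relay 3 fails, C safety relay is out, Emergency main contactor 2 trips, Encoder is down, Governor switch failed, Inboard drive VFD is out, Inboard governor switch 2 malfunctions, Leveling sensor is down, Lower brake coil is out, Main door operator 2 trips, North door operator trips, Outboard leveling sensor 2 malfunctions, Safety relay 2 is down}; {#2 drive VFD 2 degraded, #2 encoder 2 fails, A door interlock is inoperative, Aft hoist motor fails, Backup door interlock 2 is out, C hoist motor 2 stuck, C safety relay 3 fails, C safety relay is out, Emergency main contactor 2 trips, Encoder is down, Governor switch failed, Inboard drive VFD is out, Leveling sensor is down, Lower brake coil is out, Main door operator 2 trips, North door operator trips, Outboard leveling sensor 2 malfunctions, Safety relay 2 is down}; {#2 drive VFD 2 degraded, A door interlock is inoperative, Aft hoist motor fails, Backup door interlock 2 is out, Brake coil 2 degraded, C hoist motor 2 stuck, C safety relay 3 fails, C safety relay is out, Emergency main contactor 2 trips, Encoder is down, Governor switch failed, Inboard drive VFD is out, Leveling sensor is down, Lower brake coil is out, Main door operator 2 trips, North door operator trips, Outboard leveling sensor 2 malfunctions, Safety relay 2 is down}; {#2 drive VFD 2 degraded, A door interlock is inoperative, Aft hoist motor fails, Backup door interlock 2 is out, C hoist motor 2 stuck, C safety relay 3 fails, C safety relay is out, Emergency main contactor 2 trips, Encoder is down, Governor switch failed, Inboard drive VFD is out, Inboard governor switch 2 malfunctions, Leveling sensor is down, Lower brake coil is out, Main door operator 2 trips, North door operator trips, Outboard leveling sensor 2 malfunctions, Safety relay 2 is down}.

6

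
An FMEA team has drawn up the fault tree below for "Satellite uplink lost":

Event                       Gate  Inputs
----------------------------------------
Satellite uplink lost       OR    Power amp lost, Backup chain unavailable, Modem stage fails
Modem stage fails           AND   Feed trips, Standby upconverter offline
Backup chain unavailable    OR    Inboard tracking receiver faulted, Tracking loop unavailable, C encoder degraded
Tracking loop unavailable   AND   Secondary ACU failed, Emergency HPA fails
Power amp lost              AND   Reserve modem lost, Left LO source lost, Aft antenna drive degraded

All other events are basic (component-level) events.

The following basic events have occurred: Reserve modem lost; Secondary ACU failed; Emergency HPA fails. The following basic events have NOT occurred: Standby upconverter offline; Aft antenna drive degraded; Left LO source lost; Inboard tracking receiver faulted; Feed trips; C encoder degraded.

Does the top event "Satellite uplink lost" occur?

Power amp lost [AND]: Reserve modem lost=occurs, Left LO source lost=not, Aft antenna drive degraded=not → not all inputs occur → does not occur.
Tracking loop unavailable [AND]: Secondary ACU failed=occurs, Emergency HPA fails=occurs → all inputs occur → occurs.
Backup chain unavailable [OR]: Inboard tracking receiver faulted=not, Tracking loop unavailable=occurs, C encoder degraded=not → at least one input occurs → occurs.
Modem stage fails [AND]: Feed trips=not, Standby upconverter offline=not → not all inputs occur → does not occur.
Satellite uplink lost [OR]: Power amp lost=not, Backup chain unavailable=occurs, Modem stage fails=not → at least one input occurs → occurs.

Yes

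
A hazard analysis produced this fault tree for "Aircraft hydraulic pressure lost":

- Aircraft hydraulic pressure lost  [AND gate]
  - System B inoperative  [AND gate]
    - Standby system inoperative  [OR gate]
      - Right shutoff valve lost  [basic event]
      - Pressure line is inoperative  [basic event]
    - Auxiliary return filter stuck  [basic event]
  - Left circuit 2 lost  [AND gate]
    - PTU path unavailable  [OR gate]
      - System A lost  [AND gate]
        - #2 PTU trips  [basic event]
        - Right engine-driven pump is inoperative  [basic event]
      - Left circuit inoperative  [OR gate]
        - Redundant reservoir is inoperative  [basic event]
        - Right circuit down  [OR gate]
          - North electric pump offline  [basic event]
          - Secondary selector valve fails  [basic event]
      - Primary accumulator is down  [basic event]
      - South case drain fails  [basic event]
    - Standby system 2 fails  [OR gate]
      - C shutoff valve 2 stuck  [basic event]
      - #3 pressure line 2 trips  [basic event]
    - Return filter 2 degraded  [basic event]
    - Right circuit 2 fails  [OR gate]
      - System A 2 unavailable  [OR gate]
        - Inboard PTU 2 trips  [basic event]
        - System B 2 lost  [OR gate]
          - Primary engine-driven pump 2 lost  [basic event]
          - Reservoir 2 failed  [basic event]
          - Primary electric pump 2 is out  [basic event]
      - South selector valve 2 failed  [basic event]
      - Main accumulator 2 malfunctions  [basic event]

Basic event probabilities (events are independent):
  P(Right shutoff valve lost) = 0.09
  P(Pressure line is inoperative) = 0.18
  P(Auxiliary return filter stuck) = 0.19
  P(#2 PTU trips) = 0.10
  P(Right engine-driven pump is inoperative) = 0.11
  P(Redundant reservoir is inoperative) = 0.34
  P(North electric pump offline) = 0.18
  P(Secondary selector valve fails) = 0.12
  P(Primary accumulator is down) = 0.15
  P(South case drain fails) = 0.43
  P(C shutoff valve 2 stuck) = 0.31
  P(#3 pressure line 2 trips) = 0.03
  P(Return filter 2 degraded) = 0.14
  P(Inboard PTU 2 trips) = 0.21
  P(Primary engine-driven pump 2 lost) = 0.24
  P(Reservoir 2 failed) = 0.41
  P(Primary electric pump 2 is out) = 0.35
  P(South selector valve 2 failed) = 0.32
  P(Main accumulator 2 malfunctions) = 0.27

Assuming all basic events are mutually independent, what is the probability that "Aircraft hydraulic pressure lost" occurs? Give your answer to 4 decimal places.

P(Standby system inoperative) [OR] = 1 − (1−0.09) × (1−0.18) = 0.253800
P(System B inoperative) [AND] = 0.253800 × 0.19 = 0.048222
P(System A lost) [AND] = 0.10 × 0.11 = 0.011000
P(Right circuit down) [OR] = 1 − (1−0.18) × (1−0.12) = 0.278400
P(Left circuit inoperative) [OR] = 1 − (1−0.34) × (1−0.278400) = 0.523744
P(PTU path unavailable) [OR] = 1 − (1−0.011000) × (1−0.523744) × (1−0.15) × (1−0.43) = 0.771792
P(Standby system 2 fails) [OR] = 1 − (1−0.31) × (1−0.03) = 0.330700
P(System B 2 lost) [OR] = 1 − (1−0.24) × (1−0.41) × (1−0.35) = 0.708540
P(System A 2 unavailable) [OR] = 1 − (1−0.21) × (1−0.708540) = 0.769747
P(Right circuit 2 fails) [OR] = 1 − (1−0.769747) × (1−0.32) × (1−0.27) = 0.885702
P(Left circuit 2 lost) [AND] = 0.771792 × 0.330700 × 0.14 × 0.885702 = 0.031648
P(Aircraft hydraulic pressure lost) [AND] = 0.048222 × 0.031648 = 0.001526
Rounded to 4 decimal places: P(Aircraft hydraulic pressure lost) ≈ 0.0015.

0.0015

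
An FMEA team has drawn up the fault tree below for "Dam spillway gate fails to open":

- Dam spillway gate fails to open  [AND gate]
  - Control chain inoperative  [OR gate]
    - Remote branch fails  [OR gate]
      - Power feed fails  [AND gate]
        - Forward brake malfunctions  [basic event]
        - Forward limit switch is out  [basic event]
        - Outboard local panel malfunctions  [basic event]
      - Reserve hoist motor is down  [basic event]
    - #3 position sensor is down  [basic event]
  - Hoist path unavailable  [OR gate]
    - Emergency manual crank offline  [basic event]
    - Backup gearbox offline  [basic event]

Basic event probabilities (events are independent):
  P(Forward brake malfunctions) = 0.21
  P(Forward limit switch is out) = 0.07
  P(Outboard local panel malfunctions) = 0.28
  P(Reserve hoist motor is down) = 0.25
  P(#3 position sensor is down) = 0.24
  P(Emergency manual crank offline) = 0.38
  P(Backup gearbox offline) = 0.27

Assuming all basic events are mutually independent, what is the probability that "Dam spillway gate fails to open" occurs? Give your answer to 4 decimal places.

0.2367

P(Power feed fails) [AND] = 0.21 × 0.07 × 0.28 = 0.004116
P(Remote branch fails) [OR] = 1 − (1−0.004116) × (1−0.25) = 0.253087
P(Control chain inoperative) [OR] = 1 − (1−0.253087) × (1−0.24) = 0.432346
P(Hoist path unavailable) [OR] = 1 − (1−0.38) × (1−0.27) = 0.547400
P(Dam spillway gate fails to open) [AND] = 0.432346 × 0.547400 = 0.236666
Rounded to 4 decimal places: P(Dam spillway gate fails to open) ≈ 0.2367.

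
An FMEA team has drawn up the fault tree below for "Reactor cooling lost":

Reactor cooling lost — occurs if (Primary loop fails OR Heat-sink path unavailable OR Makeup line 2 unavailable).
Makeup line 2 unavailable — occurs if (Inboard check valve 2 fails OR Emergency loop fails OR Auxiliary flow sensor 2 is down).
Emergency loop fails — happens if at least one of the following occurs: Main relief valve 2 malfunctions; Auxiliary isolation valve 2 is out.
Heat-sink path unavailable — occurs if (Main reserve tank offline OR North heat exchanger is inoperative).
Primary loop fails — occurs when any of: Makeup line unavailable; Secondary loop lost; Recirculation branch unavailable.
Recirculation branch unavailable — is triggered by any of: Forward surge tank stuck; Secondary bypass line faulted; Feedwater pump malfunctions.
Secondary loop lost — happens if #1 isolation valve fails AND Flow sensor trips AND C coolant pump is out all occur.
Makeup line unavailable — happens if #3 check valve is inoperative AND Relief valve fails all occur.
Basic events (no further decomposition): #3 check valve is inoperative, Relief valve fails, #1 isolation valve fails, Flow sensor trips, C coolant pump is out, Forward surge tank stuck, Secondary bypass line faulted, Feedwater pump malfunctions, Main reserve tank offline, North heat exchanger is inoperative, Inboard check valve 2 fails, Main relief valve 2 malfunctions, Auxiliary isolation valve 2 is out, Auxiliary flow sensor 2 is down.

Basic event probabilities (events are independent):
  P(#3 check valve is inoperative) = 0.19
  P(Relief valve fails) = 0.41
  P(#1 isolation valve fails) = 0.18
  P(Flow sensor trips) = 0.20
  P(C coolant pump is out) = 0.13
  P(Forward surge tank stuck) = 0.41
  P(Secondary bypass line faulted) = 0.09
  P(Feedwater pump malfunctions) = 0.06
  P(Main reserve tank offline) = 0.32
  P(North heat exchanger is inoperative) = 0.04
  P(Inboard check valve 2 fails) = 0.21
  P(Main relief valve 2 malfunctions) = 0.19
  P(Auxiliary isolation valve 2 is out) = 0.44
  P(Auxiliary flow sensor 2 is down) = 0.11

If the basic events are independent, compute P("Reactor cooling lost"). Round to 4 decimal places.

P(Makeup line unavailable) [AND] = 0.19 × 0.41 = 0.077900
P(Secondary loop lost) [AND] = 0.18 × 0.20 × 0.13 = 0.004680
P(Recirculation branch unavailable) [OR] = 1 − (1−0.41) × (1−0.09) × (1−0.06) = 0.495314
P(Primary loop fails) [OR] = 1 − (1−0.077900) × (1−0.004680) × (1−0.495314) = 0.536807
P(Heat-sink path unavailable) [OR] = 1 − (1−0.32) × (1−0.04) = 0.347200
P(Emergency loop fails) [OR] = 1 − (1−0.19) × (1−0.44) = 0.546400
P(Makeup line 2 unavailable) [OR] = 1 − (1−0.21) × (1−0.546400) × (1−0.11) = 0.681074
P(Reactor cooling lost) [OR] = 1 − (1−0.536807) × (1−0.347200) × (1−0.681074) = 0.903566
Rounded to 4 decimal places: P(Reactor cooling lost) ≈ 0.9036.

0.9036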